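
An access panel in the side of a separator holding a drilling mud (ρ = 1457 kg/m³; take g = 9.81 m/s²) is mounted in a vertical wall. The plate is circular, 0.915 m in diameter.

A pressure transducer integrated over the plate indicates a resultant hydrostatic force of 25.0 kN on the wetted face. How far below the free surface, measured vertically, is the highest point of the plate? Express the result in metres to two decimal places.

d_top ≈ 2.20 m

γ = ρg = 1457 × 9.81 / 1000 = 14.29317 kN/m³.
A = π(0.4575)² = 0.657555 m².
From F = γ·h_c·A, the centroid depth is h_c = 25.0/(14.29317 × 0.657555) = 2.65999 m.
The centroid is at the centre, 0.4575 m below the top of the plate, so the highest point sits at h_top = 2.65999 − 0.4575 = 2.20249 m below the surface.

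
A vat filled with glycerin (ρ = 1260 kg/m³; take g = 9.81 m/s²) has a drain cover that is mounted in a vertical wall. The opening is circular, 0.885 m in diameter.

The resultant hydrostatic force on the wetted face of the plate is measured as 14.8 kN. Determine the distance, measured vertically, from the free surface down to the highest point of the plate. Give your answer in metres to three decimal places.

γ = ρg = 1260 × 9.81 / 1000 = 12.3606 kN/m³.
A = π(0.4425)² = 0.615143 m².
From F = γ·h_c·A, the centroid depth is h_c = 14.8/(12.3606 × 0.615143) = 1.94646 m.
The centroid is at the centre, 0.4425 m below the top of the plate, so the highest point sits at h_top = 1.94646 − 0.4425 = 1.50396 m below the surface.

d_top ≈ 1.504 m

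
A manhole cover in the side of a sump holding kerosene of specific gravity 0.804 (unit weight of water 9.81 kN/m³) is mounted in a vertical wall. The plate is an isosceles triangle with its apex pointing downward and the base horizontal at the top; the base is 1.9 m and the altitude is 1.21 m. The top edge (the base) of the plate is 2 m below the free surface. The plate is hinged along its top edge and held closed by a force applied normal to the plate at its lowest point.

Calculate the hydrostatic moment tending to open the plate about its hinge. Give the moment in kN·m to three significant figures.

M ≈ 9.53 kN·m

γ = 0.804 × 9.81 = 7.88724 kN/m³.
With the apex down, the centroid sits h/3 = 1.21/3 = 0.403333 m below the base (the top edge), so the centroid depth is h_c = 2 + 0.403333 = 2.40333 m.
A = ½ × 1.9 × 1.21 = 1.1495 m².
Resultant F = γ·h_c·A = 7.88724 × 2.40333 × 1.1495 = 21.7895 kN.
I_c = b·h³/36 = 1.9 × 1.21³/36 = 0.0934991 m⁴.
Centre of pressure: y_p = y_c + I_c/(y_c·A) = 2.40333 + 0.0934991/(2.40333 × 1.1495) = 2.40333 + 0.0338443 = 2.43717 m along the plane.
The resultant acts 0.403333 + 0.0338443 = 0.437177 m (along the plate) below the hinge at the top edge, so the moment about the hinge is M = F × 0.437177 = 21.7895 × 0.437177 = 9.52587 kN·m.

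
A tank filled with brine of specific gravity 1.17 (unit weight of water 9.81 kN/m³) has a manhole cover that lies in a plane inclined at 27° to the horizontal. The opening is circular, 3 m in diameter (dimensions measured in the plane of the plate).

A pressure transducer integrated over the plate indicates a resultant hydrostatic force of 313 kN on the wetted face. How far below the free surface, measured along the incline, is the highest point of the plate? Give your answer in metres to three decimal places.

y_top ≈ 6.998 m

γ = 1.17 × 9.81 = 11.4777 kN/m³.
A = π(1.5)² = 7.06858 m².
From F = γ·h_c·A, the centroid depth is h_c = 313/(11.4777 × 7.06858) = 3.85796 m.
Let θ = 27° be the plate's angle to the horizontal; measure y along the incline from where the plane meets the free surface. Vertical depth h = y·sinθ with sinθ = 0.453990.
Along the incline, y_c = h_c/sinθ = 3.85796/0.453990 = 8.4979 m.
The centroid is at the centre, 1.5 m below the top of the plate, so the highest point sits at y_top = 8.4979 − 1.5 = 6.9979 m along the incline.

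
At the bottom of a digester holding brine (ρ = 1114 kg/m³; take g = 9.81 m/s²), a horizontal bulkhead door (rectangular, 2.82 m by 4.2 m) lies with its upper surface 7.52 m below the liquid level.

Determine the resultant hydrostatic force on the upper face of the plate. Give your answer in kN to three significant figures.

γ = ρg = 1114 × 9.81 / 1000 = 10.92834 kN/m³.
The plate is horizontal, so pressure is uniform at p = γ·h = 10.92834 × 7.52 = 82.1811 kN/m².
A = 2.82 × 4.2 = 11.844 m².
F = p·A = 82.1811 × 11.844 = 973.353 kN.

F ≈ 973 kN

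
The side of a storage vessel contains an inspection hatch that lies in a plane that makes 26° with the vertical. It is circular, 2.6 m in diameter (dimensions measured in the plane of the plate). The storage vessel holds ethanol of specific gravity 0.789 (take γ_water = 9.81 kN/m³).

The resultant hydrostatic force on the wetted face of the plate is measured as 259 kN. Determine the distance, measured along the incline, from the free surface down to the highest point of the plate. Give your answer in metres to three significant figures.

γ = 0.789 × 9.81 = 7.74009 kN/m³.
A = π(1.3)² = 5.30929 m².
From F = γ·h_c·A, the centroid depth is h_c = 259/(7.74009 × 5.30929) = 6.30256 m.
The plate makes 26° with the vertical, i.e. θ = 90° − 26° = 64° to the horizontal. Measuring y along the incline from the free-surface line, vertical depth h = y·sinθ with sinθ = 0.898794.
Along the incline, y_c = h_c/sinθ = 6.30256/0.898794 = 7.01224 m.
The centroid is at the centre, 1.3 m below the top of the plate, so the highest point sits at y_top = 7.01224 − 1.3 = 5.71224 m along the incline.

y_top ≈ 5.71 m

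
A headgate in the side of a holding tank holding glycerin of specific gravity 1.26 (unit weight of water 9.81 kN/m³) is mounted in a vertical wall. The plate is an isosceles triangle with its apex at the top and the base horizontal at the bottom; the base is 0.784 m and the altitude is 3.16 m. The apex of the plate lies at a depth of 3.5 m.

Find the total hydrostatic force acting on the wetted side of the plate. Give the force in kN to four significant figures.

γ = 1.26 × 9.81 = 12.3606 kN/m³.
With the apex up, the centroid sits 2h/3 = 2 × 3.16/3 = 2.10667 m below the apex, so the centroid depth is h_c = 3.5 + 2.10667 = 5.60667 m.
A = ½ × 0.784 × 3.16 = 1.23872 m².
Resultant F = γ·h_c·A = 12.3606 × 5.60667 × 1.23872 = 85.8455 kN.

F ≈ 85.85 kN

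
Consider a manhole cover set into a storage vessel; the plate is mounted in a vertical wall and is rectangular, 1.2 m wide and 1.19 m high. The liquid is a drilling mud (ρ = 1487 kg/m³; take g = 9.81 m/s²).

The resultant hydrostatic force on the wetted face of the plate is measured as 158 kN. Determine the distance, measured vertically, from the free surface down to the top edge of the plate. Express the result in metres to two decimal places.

γ = ρg = 1487 × 9.81 / 1000 = 14.58747 kN/m³.
A = 1.2 × 1.19 = 1.428 m².
From F = γ·h_c·A, the centroid depth is h_c = 158/(14.58747 × 1.428) = 7.58488 m.
The centroid lies 1.19/2 = 0.595 m below the top edge, so the top edge sits at h_top = 7.58488 − 0.595 = 6.98988 m below the surface.

d_top ≈ 6.99 m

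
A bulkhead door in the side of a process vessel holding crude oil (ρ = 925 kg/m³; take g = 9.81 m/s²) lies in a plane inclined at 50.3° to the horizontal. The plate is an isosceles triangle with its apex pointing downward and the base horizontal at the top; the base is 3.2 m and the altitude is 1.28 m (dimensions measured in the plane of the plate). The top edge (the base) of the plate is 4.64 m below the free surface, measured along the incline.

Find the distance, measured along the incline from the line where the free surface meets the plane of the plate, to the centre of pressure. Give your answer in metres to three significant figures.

y_p = 5.08 m

γ = ρg = 925 × 9.81 / 1000 = 9.07425 kN/m³.
Let θ = 50.3° be the plate's angle to the horizontal; measure y along the incline from where the plane meets the free surface. Vertical depth h = y·sinθ with sinθ = 0.769400.
With the apex down, the centroid sits h/3 = 1.28/3 = 0.426667 m below the base (the top edge), so y_c = 4.64 + 0.426667 = 5.06667 m and h_c = 5.06667 × 0.769400 = 3.8983 m.
A = ½ × 3.2 × 1.28 = 2.048 m².
Resultant F = γ·h_c·A = 9.07425 × 3.8983 × 2.048 = 72.4463 kN.
I_c = b·h³/36 = 3.2 × 1.28³/36 = 0.186414 m⁴.
Centre of pressure: y_p = y_c + I_c/(y_c·A) = 5.06667 + 0.186414/(5.06667 × 2.048) = 5.06667 + 0.0179649 = 5.08463 m along the plane.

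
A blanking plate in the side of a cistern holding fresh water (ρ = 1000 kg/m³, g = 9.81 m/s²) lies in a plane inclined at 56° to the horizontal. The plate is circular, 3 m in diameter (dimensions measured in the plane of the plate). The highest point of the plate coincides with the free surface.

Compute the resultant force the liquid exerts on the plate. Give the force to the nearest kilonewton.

γ = ρg = 1000 × 9.81 = 9810 N/m³ = 9.81 kN/m³.
Let θ = 56° be the plate's angle to the horizontal; measure y along the incline from where the plane meets the free surface. Vertical depth h = y·sinθ with sinθ = 0.829038.
The centroid is at the centre, 1.5 m below the top of the plate, so y_c = 1.5 m and h_c = 1.5 × 0.829038 = 1.24356 m.
A = π(1.5)² = 7.06858 m².
Resultant F = γ·h_c·A = 9.81 × 1.24356 × 7.06858 = 86.2319 kN.

F ≈ 86 kN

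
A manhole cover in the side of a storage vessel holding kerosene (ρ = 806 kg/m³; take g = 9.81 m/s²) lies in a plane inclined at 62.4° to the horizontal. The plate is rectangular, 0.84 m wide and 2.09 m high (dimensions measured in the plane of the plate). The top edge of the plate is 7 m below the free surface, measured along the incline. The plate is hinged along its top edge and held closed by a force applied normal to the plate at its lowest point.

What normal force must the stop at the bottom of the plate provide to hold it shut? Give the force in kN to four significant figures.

P ≈ 51.63 kN

γ = ρg = 806 × 9.81 / 1000 = 7.90686 kN/m³.
Let θ = 62.4° be the plate's angle to the horizontal; measure y along the incline from where the plane meets the free surface. Vertical depth h = y·sinθ with sinθ = 0.886204.
The centroid lies 2.09/2 = 1.045 m below the top edge, so y_c = 7 + 1.045 = 8.045 m and h_c = 8.045 × 0.886204 = 7.12951 m.
A = 0.84 × 2.09 = 1.7556 m².
Resultant F = γ·h_c·A = 7.90686 × 7.12951 × 1.7556 = 98.9667 kN.
I_c = b·h³/12 = 0.84 × 2.09³/12 = 0.639053 m⁴.
Centre of pressure: y_p = y_c + I_c/(y_c·A) = 8.045 + 0.639053/(8.045 × 1.7556) = 8.045 + 0.0452465 = 8.09025 m along the plane.
The resultant acts 1.045 + 0.0452465 = 1.09025 m (along the plate) below the hinge at the top edge, so the moment about the hinge is M = F × 1.09025 = 98.9667 × 1.09025 = 107.898 kN·m.
A normal force at the bottom, 2.09 m from the hinge, must supply this moment: P = 107.898/2.09 = 51.6258 kN.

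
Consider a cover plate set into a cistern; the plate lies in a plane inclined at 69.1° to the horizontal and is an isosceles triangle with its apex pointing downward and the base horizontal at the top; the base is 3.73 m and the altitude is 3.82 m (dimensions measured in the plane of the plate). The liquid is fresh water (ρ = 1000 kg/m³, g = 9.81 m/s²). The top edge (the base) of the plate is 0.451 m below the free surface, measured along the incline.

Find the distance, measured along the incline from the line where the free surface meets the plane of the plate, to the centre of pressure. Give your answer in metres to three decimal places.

y_p = 2.194 m

γ = ρg = 1000 × 9.81 = 9810 N/m³ = 9.81 kN/m³.
Let θ = 69.1° be the plate's angle to the horizontal; measure y along the incline from where the plane meets the free surface. Vertical depth h = y·sinθ with sinθ = 0.934204.
With the apex down, the centroid sits h/3 = 3.82/3 = 1.27333 m below the base (the top edge), so y_c = 0.451 + 1.27333 = 1.72433 m and h_c = 1.72433 × 0.934204 = 1.61088 m.
A = ½ × 3.73 × 3.82 = 7.1243 m².
Resultant F = γ·h_c·A = 9.81 × 1.61088 × 7.1243 = 112.583 kN.
I_c = b·h³/36 = 3.73 × 3.82³/36 = 5.77559 m⁴.
Centre of pressure: y_p = y_c + I_c/(y_c·A) = 1.72433 + 5.77559/(1.72433 × 7.1243) = 1.72433 + 0.470147 = 2.19448 m along the plane.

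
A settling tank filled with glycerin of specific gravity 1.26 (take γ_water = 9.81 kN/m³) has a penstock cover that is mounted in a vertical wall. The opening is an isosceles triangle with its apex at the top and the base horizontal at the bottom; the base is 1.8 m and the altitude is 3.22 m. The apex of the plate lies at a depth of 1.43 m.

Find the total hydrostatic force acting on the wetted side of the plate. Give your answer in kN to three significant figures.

F ≈ 128 kN

γ = 1.26 × 9.81 = 12.3606 kN/m³.
With the apex up, the centroid sits 2h/3 = 2 × 3.22/3 = 2.14667 m below the apex, so the centroid depth is h_c = 1.43 + 2.14667 = 3.57667 m.
A = ½ × 1.8 × 3.22 = 2.898 m².
Resultant F = γ·h_c·A = 12.3606 × 3.57667 × 2.898 = 128.12 kN.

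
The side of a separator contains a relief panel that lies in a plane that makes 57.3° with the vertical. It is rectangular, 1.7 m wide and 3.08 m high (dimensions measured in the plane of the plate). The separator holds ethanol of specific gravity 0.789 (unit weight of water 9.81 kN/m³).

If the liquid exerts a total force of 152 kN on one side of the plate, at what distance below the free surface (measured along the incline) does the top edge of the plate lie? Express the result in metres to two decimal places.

γ = 0.789 × 9.81 = 7.74009 kN/m³.
A = 1.7 × 3.08 = 5.236 m².
From F = γ·h_c·A, the centroid depth is h_c = 152/(7.74009 × 5.236) = 3.75058 m.
The plate makes 57.3° with the vertical, i.e. θ = 90° − 57.3° = 32.7° to the horizontal. Measuring y along the incline from the free-surface line, vertical depth h = y·sinθ with sinθ = 0.540240.
Along the incline, y_c = h_c/sinθ = 3.75058/0.540240 = 6.94243 m.
The centroid lies 3.08/2 = 1.54 m below the top edge, so the top edge sits at y_top = 6.94243 − 1.54 = 5.40243 m along the incline.

y_top ≈ 5.40 m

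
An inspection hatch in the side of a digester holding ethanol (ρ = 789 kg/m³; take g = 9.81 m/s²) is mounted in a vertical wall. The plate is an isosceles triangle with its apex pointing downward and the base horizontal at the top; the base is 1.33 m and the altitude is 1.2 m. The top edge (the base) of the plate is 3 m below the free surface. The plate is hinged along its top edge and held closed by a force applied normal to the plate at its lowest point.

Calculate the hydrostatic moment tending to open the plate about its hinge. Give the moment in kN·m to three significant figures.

M ≈ 8.89 kN·m

γ = ρg = 789 × 9.81 / 1000 = 7.74009 kN/m³.
With the apex down, the centroid sits h/3 = 1.2/3 = 0.4 m below the base (the top edge), so the centroid depth is h_c = 3 + 0.4 = 3.4 m.
A = ½ × 1.33 × 1.2 = 0.798 m².
Resultant F = γ·h_c·A = 7.74009 × 3.4 × 0.798 = 21.0004 kN.
I_c = b·h³/36 = 1.33 × 1.2³/36 = 0.06384 m⁴.
Centre of pressure: y_p = y_c + I_c/(y_c·A) = 3.4 + 0.06384/(3.4 × 0.798) = 3.4 + 0.0235294 = 3.42353 m along the plane.
The resultant acts 0.4 + 0.0235294 = 0.423529 m (along the plate) below the hinge at the top edge, so the moment about the hinge is M = F × 0.423529 = 21.0004 × 0.423529 = 8.89428 kN·m.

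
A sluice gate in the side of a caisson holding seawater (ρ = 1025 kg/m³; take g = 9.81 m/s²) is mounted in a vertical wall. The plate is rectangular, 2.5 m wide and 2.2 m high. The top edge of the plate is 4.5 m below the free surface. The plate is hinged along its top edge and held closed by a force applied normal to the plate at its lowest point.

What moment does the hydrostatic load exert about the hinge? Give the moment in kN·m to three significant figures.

M ≈ 363 kN·m

γ = ρg = 1025 × 9.81 / 1000 = 10.05525 kN/m³.
The centroid lies 2.2/2 = 1.1 m below the top edge, so the centroid depth is h_c = 4.5 + 1.1 = 5.6 m.
A = 2.5 × 2.2 = 5.5 m².
Resultant F = γ·h_c·A = 10.05525 × 5.6 × 5.5 = 309.702 kN.
I_c = b·h³/12 = 2.5 × 2.2³/12 = 2.21833 m⁴.
Centre of pressure: y_p = y_c + I_c/(y_c·A) = 5.6 + 2.21833/(5.6 × 5.5) = 5.6 + 0.0720237 = 5.67202 m along the plane.
The resultant acts 1.1 + 0.0720237 = 1.17202 m (along the plate) below the hinge at the top edge, so the moment about the hinge is M = F × 1.17202 = 309.702 × 1.17202 = 362.977 kN·m.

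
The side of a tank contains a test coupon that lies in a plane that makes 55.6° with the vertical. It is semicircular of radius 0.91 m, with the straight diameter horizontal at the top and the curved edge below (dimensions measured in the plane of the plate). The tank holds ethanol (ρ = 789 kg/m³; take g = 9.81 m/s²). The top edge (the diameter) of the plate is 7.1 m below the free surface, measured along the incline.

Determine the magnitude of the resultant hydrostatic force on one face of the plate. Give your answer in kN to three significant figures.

γ = ρg = 789 × 9.81 / 1000 = 7.74009 kN/m³.
The plate makes 55.6° with the vertical, i.e. θ = 90° − 55.6° = 34.4° to the horizontal. Measuring y along the incline from the free-surface line, vertical depth h = y·sinθ with sinθ = 0.564967.
The centroid of a semicircle lies 4r/(3π) = 0.386216 m from the diameter, here below the top edge, so y_c = 7.1 + 0.386216 = 7.48622 m and h_c = 7.48622 × 0.564967 = 4.22947 m.
A = πr²/2 = π × 0.91²/2 = 1.30078 m².
Resultant F = γ·h_c·A = 7.74009 × 4.22947 × 1.30078 = 42.583 kN.

F ≈ 42.6 kN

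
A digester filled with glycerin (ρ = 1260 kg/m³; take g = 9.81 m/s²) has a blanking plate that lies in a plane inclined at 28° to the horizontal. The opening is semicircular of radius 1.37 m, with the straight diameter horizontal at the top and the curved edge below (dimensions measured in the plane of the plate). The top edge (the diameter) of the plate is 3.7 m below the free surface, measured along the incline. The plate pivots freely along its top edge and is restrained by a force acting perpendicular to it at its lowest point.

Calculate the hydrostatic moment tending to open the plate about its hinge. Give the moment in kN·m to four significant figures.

M ≈ 44.83 kN·m

γ = ρg = 1260 × 9.81 / 1000 = 12.3606 kN/m³.
Let θ = 28° be the plate's angle to the horizontal; measure y along the incline from where the plane meets the free surface. Vertical depth h = y·sinθ with sinθ = 0.469472.
The centroid of a semicircle lies 4r/(3π) = 0.581446 m from the diameter, here below the top edge, so y_c = 3.7 + 0.581446 = 4.28145 m and h_c = 4.28145 × 0.469472 = 2.01002 m.
A = πr²/2 = π × 1.37²/2 = 2.94823 m².
Resultant F = γ·h_c·A = 12.3606 × 2.01002 × 2.94823 = 73.2489 kN.
I_c = (π/8 − 8/(9π))·r⁴ = 0.109757 × 1.37⁴ = 0.386647 m⁴.
Centre of pressure: y_p = y_c + I_c/(y_c·A) = 4.28145 + 0.386647/(4.28145 × 2.94823) = 4.28145 + 0.0306311 = 4.31208 m along the plane.
The resultant acts 0.581446 + 0.0306311 = 0.612077 m (along the plate) below the hinge at the top edge, so the moment about the hinge is M = F × 0.612077 = 73.2489 × 0.612077 = 44.834 kN·m.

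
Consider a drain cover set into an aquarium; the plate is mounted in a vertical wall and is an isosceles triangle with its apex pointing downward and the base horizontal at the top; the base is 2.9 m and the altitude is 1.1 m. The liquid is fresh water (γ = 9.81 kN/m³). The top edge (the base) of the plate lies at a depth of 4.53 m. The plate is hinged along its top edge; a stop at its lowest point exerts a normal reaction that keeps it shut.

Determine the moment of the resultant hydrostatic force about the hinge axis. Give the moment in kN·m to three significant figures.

M ≈ 29.1 kN·m

γ = 9.81 kN/m³.
With the apex down, the centroid sits h/3 = 1.1/3 = 0.366667 m below the base (the top edge), so the centroid depth is h_c = 4.53 + 0.366667 = 4.89667 m.
A = ½ × 2.9 × 1.1 = 1.595 m².
Resultant F = γ·h_c·A = 9.81 × 4.89667 × 1.595 = 76.618 kN.
I_c = b·h³/36 = 2.9 × 1.1³/36 = 0.107219 m⁴.
Centre of pressure: y_p = y_c + I_c/(y_c·A) = 4.89667 + 0.107219/(4.89667 × 1.595) = 4.89667 + 0.0137281 = 4.9104 m along the plane.
The resultant acts 0.366667 + 0.0137281 = 0.380395 m (along the plate) below the hinge at the top edge, so the moment about the hinge is M = F × 0.380395 = 76.618 × 0.380395 = 29.1451 kN·m.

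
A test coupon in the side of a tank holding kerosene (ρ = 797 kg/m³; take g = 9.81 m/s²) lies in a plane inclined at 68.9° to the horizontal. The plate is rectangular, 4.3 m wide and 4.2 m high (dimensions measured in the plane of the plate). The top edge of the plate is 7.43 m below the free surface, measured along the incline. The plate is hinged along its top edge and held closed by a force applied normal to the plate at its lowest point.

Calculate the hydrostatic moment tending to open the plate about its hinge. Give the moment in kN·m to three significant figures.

γ = ρg = 797 × 9.81 / 1000 = 7.81857 kN/m³.
Let θ = 68.9° be the plate's angle to the horizontal; measure y along the incline from where the plane meets the free surface. Vertical depth h = y·sinθ with sinθ = 0.932954.
The centroid lies 4.2/2 = 2.1 m below the top edge, so y_c = 7.43 + 2.1 = 9.53 m and h_c = 9.53 × 0.932954 = 8.89105 m.
A = 4.3 × 4.2 = 18.06 m².
Resultant F = γ·h_c·A = 7.81857 × 8.89105 × 18.06 = 1255.45 kN.
I_c = b·h³/12 = 4.3 × 4.2³/12 = 26.5482 m⁴.
Centre of pressure: y_p = y_c + I_c/(y_c·A) = 9.53 + 26.5482/(9.53 × 18.06) = 9.53 + 0.15425 = 9.68425 m along the plane.
The resultant acts 2.1 + 0.15425 = 2.25425 m (along the plate) below the hinge at the top edge, so the moment about the hinge is M = F × 2.25425 = 1255.45 × 2.25425 = 2830.1 kN·m.

M ≈ 2830 kN·m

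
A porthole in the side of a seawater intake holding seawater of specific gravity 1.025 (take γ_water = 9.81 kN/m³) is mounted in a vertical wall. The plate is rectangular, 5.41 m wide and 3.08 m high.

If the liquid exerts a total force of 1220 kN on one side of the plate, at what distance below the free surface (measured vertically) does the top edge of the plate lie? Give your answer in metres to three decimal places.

d_top ≈ 5.741 m

γ = 1.025 × 9.81 = 10.05525 kN/m³.
A = 5.41 × 3.08 = 16.6628 m².
From F = γ·h_c·A, the centroid depth is h_c = 1220/(10.05525 × 16.6628) = 7.28147 m.
The centroid lies 3.08/2 = 1.54 m below the top edge, so the top edge sits at h_top = 7.28147 − 1.54 = 5.74147 m below the surface.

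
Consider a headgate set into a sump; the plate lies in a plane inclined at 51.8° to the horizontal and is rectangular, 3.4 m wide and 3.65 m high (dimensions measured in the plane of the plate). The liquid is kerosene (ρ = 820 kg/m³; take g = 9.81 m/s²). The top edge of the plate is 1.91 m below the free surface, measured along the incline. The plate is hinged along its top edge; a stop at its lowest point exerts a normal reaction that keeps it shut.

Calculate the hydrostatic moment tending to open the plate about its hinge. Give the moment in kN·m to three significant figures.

M ≈ 622 kN·m

γ = ρg = 820 × 9.81 / 1000 = 8.0442 kN/m³.
Let θ = 51.8° be the plate's angle to the horizontal; measure y along the incline from where the plane meets the free surface. Vertical depth h = y·sinθ with sinθ = 0.785857.
The centroid lies 3.65/2 = 1.825 m below the top edge, so y_c = 1.91 + 1.825 = 3.735 m and h_c = 3.735 × 0.785857 = 2.93518 m.
A = 3.4 × 3.65 = 12.41 m².
Resultant F = γ·h_c·A = 8.0442 × 2.93518 × 12.41 = 293.015 kN.
I_c = b·h³/12 = 3.4 × 3.65³/12 = 13.7777 m⁴.
Centre of pressure: y_p = y_c + I_c/(y_c·A) = 3.735 + 13.7777/(3.735 × 12.41) = 3.735 + 0.297245 = 4.03224 m along the plane.
The resultant acts 1.825 + 0.297245 = 2.12224 m (along the plate) below the hinge at the top edge, so the moment about the hinge is M = F × 2.12224 = 293.015 × 2.12224 = 621.848 kN·m.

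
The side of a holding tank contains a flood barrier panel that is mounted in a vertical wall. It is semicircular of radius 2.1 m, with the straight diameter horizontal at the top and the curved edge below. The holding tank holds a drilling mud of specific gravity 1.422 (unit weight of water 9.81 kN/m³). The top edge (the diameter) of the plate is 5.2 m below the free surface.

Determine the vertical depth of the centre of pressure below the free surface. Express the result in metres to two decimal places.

γ = 1.422 × 9.81 = 13.94982 kN/m³.
The centroid of a semicircle lies 4r/(3π) = 0.891268 m from the diameter, here below the top edge, so the centroid depth is h_c = 5.2 + 0.891268 = 6.09127 m.
A = πr²/2 = π × 2.1²/2 = 6.92721 m².
Resultant F = γ·h_c·A = 13.94982 × 6.09127 × 6.92721 = 588.62 kN.
I_c = (π/8 − 8/(9π))·r⁴ = 0.109757 × 2.1⁴ = 2.13457 m⁴.
Centre of pressure: y_p = y_c + I_c/(y_c·A) = 6.09127 + 2.13457/(6.09127 × 6.92721) = 6.09127 + 0.0505876 = 6.14186 m along the plane.

h_p = 6.14 m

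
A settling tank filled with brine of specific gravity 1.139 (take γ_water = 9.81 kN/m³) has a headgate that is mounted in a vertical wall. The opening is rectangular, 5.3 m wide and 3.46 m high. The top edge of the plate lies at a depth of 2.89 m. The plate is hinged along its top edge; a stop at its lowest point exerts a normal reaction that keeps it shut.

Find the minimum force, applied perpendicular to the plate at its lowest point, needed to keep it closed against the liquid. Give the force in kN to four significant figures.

P ≈ 532.4 kN

γ = 1.139 × 9.81 = 11.17359 kN/m³.
The centroid lies 3.46/2 = 1.73 m below the top edge, so the centroid depth is h_c = 2.89 + 1.73 = 4.62 m.
A = 5.3 × 3.46 = 18.338 m².
Resultant F = γ·h_c·A = 11.17359 × 4.62 × 18.338 = 946.644 kN.
I_c = b·h³/12 = 5.3 × 3.46³/12 = 18.2946 m⁴.
Centre of pressure: y_p = y_c + I_c/(y_c·A) = 4.62 + 18.2946/(4.62 × 18.338) = 4.62 + 0.215938 = 4.83594 m along the plane.
The resultant acts 1.73 + 0.215938 = 1.94594 m (along the plate) below the hinge at the top edge, so the moment about the hinge is M = F × 1.94594 = 946.644 × 1.94594 = 1842.11 kN·m.
A normal force at the bottom, 3.46 m from the hinge, must supply this moment: P = 1842.11/3.46 = 532.402 kN.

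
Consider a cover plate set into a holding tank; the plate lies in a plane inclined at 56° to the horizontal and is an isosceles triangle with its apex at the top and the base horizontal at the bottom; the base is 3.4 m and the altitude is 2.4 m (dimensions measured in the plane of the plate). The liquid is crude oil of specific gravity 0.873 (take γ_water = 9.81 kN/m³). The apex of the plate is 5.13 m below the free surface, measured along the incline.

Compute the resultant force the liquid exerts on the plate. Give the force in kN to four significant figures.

F ≈ 195.0 kN

γ = 0.873 × 9.81 = 8.56413 kN/m³.
Let θ = 56° be the plate's angle to the horizontal; measure y along the incline from where the plane meets the free surface. Vertical depth h = y·sinθ with sinθ = 0.829038.
With the apex up, the centroid sits 2h/3 = 2 × 2.4/3 = 1.6 m below the apex, so y_c = 5.13 + 1.6 = 6.73 m and h_c = 6.73 × 0.829038 = 5.57943 m.
A = ½ × 3.4 × 2.4 = 4.08 m².
Resultant F = γ·h_c·A = 8.56413 × 5.57943 × 4.08 = 194.954 kN.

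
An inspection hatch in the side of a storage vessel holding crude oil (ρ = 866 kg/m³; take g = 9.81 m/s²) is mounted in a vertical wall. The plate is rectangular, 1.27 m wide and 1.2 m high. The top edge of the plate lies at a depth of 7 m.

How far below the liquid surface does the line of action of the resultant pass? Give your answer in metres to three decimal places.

γ = ρg = 866 × 9.81 / 1000 = 8.49546 kN/m³.
The centroid lies 1.2/2 = 0.6 m below the top edge, so the centroid depth is h_c = 7 + 0.6 = 7.6 m.
A = 1.27 × 1.2 = 1.524 m².
Resultant F = γ·h_c·A = 8.49546 × 7.6 × 1.524 = 98.3978 kN.
I_c = b·h³/12 = 1.27 × 1.2³/12 = 0.18288 m⁴.
Centre of pressure: y_p = y_c + I_c/(y_c·A) = 7.6 + 0.18288/(7.6 × 1.524) = 7.6 + 0.0157895 = 7.61579 m along the plane.

h_p = 7.616 m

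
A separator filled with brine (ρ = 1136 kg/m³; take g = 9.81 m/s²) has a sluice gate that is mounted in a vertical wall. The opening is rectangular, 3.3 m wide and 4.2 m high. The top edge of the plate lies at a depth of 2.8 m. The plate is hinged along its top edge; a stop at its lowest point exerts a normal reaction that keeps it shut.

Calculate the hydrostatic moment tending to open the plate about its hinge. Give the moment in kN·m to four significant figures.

M ≈ 1816 kN·m

γ = ρg = 1136 × 9.81 / 1000 = 11.14416 kN/m³.
The centroid lies 4.2/2 = 2.1 m below the top edge, so the centroid depth is h_c = 2.8 + 2.1 = 4.9 m.
A = 3.3 × 4.2 = 13.86 m².
Resultant F = γ·h_c·A = 11.14416 × 4.9 × 13.86 = 756.844 kN.
I_c = b·h³/12 = 3.3 × 4.2³/12 = 20.3742 m⁴.
Centre of pressure: y_p = y_c + I_c/(y_c·A) = 4.9 + 20.3742/(4.9 × 13.86) = 4.9 + 0.3 = 5.2 m along the plane.
The resultant acts 2.1 + 0.3 = 2.4 m (along the plate) below the hinge at the top edge, so the moment about the hinge is M = F × 2.4 = 756.844 × 2.4 = 1816.43 kN·m.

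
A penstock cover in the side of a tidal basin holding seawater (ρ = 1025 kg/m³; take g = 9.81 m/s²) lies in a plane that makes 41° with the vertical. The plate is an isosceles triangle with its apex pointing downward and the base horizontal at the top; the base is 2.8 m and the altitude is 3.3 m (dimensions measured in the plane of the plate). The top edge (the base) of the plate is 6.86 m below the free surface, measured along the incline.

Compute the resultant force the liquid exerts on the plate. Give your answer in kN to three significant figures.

γ = ρg = 1025 × 9.81 / 1000 = 10.05525 kN/m³.
The plate makes 41° with the vertical, i.e. θ = 90° − 41° = 49° to the horizontal. Measuring y along the incline from the free-surface line, vertical depth h = y·sinθ with sinθ = 0.754710.
With the apex down, the centroid sits h/3 = 3.3/3 = 1.1 m below the base (the top edge), so y_c = 6.86 + 1.1 = 7.96 m and h_c = 7.96 × 0.754710 = 6.00749 m.
A = ½ × 2.8 × 3.3 = 4.62 m².
Resultant F = γ·h_c·A = 10.05525 × 6.00749 × 4.62 = 279.079 kN.

F ≈ 279 kN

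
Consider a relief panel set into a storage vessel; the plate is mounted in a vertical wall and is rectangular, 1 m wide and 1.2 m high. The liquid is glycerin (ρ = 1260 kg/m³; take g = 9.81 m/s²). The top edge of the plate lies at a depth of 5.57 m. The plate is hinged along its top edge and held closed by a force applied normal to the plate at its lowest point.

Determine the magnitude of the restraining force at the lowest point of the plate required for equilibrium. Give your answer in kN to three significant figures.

γ = ρg = 1260 × 9.81 / 1000 = 12.3606 kN/m³.
The centroid lies 1.2/2 = 0.6 m below the top edge, so the centroid depth is h_c = 5.57 + 0.6 = 6.17 m.
A = 1 × 1.2 = 1.2 m².
Resultant F = γ·h_c·A = 12.3606 × 6.17 × 1.2 = 91.5179 kN.
I_c = b·h³/12 = 1 × 1.2³/12 = 0.144 m⁴.
Centre of pressure: y_p = y_c + I_c/(y_c·A) = 6.17 + 0.144/(6.17 × 1.2) = 6.17 + 0.0194489 = 6.18945 m along the plane.
The resultant acts 0.6 + 0.0194489 = 0.619449 m (along the plate) below the hinge at the top edge, so the moment about the hinge is M = F × 0.619449 = 91.5179 × 0.619449 = 56.6907 kN·m.
A normal force at the bottom, 1.2 m from the hinge, must supply this moment: P = 56.6907/1.2 = 47.2422 kN.

P ≈ 47.2 kN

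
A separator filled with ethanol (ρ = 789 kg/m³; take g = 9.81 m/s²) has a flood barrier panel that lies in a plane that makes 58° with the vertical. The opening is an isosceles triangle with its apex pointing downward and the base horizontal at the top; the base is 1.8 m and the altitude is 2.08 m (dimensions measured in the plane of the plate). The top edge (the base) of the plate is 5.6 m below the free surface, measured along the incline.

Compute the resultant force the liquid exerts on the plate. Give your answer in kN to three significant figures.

F ≈ 48.3 kN

γ = ρg = 789 × 9.81 / 1000 = 7.74009 kN/m³.
The plate makes 58° with the vertical, i.e. θ = 90° − 58° = 32° to the horizontal. Measuring y along the incline from the free-surface line, vertical depth h = y·sinθ with sinθ = 0.529919.
With the apex down, the centroid sits h/3 = 2.08/3 = 0.693333 m below the base (the top edge), so y_c = 5.6 + 0.693333 = 6.29333 m and h_c = 6.29333 × 0.529919 = 3.33496 m.
A = ½ × 1.8 × 2.08 = 1.872 m².
Resultant F = γ·h_c·A = 7.74009 × 3.33496 × 1.872 = 48.3217 kN.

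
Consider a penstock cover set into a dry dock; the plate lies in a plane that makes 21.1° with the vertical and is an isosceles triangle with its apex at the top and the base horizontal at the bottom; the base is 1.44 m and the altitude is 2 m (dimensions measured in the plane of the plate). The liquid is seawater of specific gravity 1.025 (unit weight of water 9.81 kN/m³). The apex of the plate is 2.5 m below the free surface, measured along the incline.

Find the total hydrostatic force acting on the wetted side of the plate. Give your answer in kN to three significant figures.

F ≈ 51.8 kN

γ = 1.025 × 9.81 = 10.05525 kN/m³.
The plate makes 21.1° with the vertical, i.e. θ = 90° − 21.1° = 68.9° to the horizontal. Measuring y along the incline from the free-surface line, vertical depth h = y·sinθ with sinθ = 0.932954.
With the apex up, the centroid sits 2h/3 = 2 × 2/3 = 1.33333 m below the apex, so y_c = 2.5 + 1.33333 = 3.83333 m and h_c = 3.83333 × 0.932954 = 3.57632 m.
A = ½ × 1.44 × 2 = 1.44 m².
Resultant F = γ·h_c·A = 10.05525 × 3.57632 × 1.44 = 51.7835 kN.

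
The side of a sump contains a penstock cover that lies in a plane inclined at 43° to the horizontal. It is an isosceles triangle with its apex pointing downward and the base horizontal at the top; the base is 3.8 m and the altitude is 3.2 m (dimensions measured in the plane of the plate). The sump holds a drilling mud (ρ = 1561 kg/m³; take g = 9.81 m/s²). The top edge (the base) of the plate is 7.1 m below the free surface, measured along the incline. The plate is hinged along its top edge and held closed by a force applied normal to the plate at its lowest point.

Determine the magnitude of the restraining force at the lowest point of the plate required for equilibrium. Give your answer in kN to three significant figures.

P ≈ 184 kN

γ = ρg = 1561 × 9.81 / 1000 = 15.31341 kN/m³.
Let θ = 43° be the plate's angle to the horizontal; measure y along the incline from where the plane meets the free surface. Vertical depth h = y·sinθ with sinθ = 0.681998.
With the apex down, the centroid sits h/3 = 3.2/3 = 1.06667 m below the base (the top edge), so y_c = 7.1 + 1.06667 = 8.16667 m and h_c = 8.16667 × 0.681998 = 5.56965 m.
A = ½ × 3.8 × 3.2 = 6.08 m².
Resultant F = γ·h_c·A = 15.31341 × 5.56965 × 6.08 = 518.565 kN.
I_c = b·h³/36 = 3.8 × 3.2³/36 = 3.45884 m⁴.
Centre of pressure: y_p = y_c + I_c/(y_c·A) = 8.16667 + 3.45884/(8.16667 × 6.08) = 8.16667 + 0.0696597 = 8.23633 m along the plane.
The resultant acts 1.06667 + 0.0696597 = 1.13633 m (along the plate) below the hinge at the top edge, so the moment about the hinge is M = F × 1.13633 = 518.565 × 1.13633 = 589.261 kN·m.
A normal force at the bottom, 3.2 m from the hinge, must supply this moment: P = 589.261/3.2 = 184.144 kN.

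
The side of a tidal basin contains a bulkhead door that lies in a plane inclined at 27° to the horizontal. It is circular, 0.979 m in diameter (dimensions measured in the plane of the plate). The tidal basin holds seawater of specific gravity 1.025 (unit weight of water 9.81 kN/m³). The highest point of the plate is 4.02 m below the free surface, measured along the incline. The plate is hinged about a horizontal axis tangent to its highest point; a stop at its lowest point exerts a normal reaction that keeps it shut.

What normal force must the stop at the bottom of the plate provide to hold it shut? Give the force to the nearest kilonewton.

γ = 1.025 × 9.81 = 10.05525 kN/m³.
Let θ = 27° be the plate's angle to the horizontal; measure y along the incline from where the plane meets the free surface. Vertical depth h = y·sinθ with sinθ = 0.453990.
The centroid is at the centre, 0.4895 m below the top of the plate, so y_c = 4.02 + 0.4895 = 4.5095 m and h_c = 4.5095 × 0.453990 = 2.04727 m.
A = π(0.4895)² = 0.752758 m².
Resultant F = γ·h_c·A = 10.05525 × 2.04727 × 0.752758 = 15.4961 kN.
I_c = πr⁴/4 = π × 0.4895⁴/4 = 0.0450921 m⁴.
Centre of pressure: y_p = y_c + I_c/(y_c·A) = 4.5095 + 0.0450921/(4.5095 × 0.752758) = 4.5095 + 0.0132836 = 4.52278 m along the plane.
The resultant acts 0.4895 + 0.0132836 = 0.502784 m (along the plate) below the hinge at the top edge, so the moment about the hinge is M = F × 0.502784 = 15.4961 × 0.502784 = 7.79119 kN·m.
A normal force at the bottom, 0.979 m from the hinge, must supply this moment: P = 7.79119/0.979 = 7.95831 kN.

P ≈ 8 kN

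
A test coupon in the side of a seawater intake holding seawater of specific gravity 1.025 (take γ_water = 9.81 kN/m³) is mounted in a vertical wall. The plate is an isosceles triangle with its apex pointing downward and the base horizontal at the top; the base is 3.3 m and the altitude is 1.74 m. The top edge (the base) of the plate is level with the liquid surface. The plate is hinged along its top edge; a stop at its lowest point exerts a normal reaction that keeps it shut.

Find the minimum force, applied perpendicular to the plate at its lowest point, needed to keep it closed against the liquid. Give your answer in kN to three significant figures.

P ≈ 8.37 kN

γ = 1.025 × 9.81 = 10.05525 kN/m³.
With the apex down, the centroid sits h/3 = 1.74/3 = 0.58 m below the base (the top edge), so the centroid depth is h_c = 0.58 m.
A = ½ × 3.3 × 1.74 = 2.871 m².
Resultant F = γ·h_c·A = 10.05525 × 0.58 × 2.871 = 16.7438 kN.
I_c = b·h³/36 = 3.3 × 1.74³/36 = 0.482902 m⁴.
Centre of pressure: y_p = y_c + I_c/(y_c·A) = 0.58 + 0.482902/(0.58 × 2.871) = 0.58 + 0.29 = 0.87 m along the plane.
The resultant acts 0.58 + 0.29 = 0.87 m (along the plate) below the hinge at the top edge, so the moment about the hinge is M = F × 0.87 = 16.7438 × 0.87 = 14.5671 kN·m.
A normal force at the bottom, 1.74 m from the hinge, must supply this moment: P = 14.5671/1.74 = 8.3719 kN.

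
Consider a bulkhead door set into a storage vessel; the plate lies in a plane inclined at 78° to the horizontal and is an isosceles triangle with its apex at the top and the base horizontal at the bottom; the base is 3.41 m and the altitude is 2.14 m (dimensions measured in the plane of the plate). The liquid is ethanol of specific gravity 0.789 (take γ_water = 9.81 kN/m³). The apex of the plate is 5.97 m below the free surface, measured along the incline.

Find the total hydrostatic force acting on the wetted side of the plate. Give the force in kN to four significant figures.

F ≈ 204.3 kN

γ = 0.789 × 9.81 = 7.74009 kN/m³.
Let θ = 78° be the plate's angle to the horizontal; measure y along the incline from where the plane meets the free surface. Vertical depth h = y·sinθ with sinθ = 0.978148.
With the apex up, the centroid sits 2h/3 = 2 × 2.14/3 = 1.42667 m below the apex, so y_c = 5.97 + 1.42667 = 7.39667 m and h_c = 7.39667 × 0.978148 = 7.23504 m.
A = ½ × 3.41 × 2.14 = 3.6487 m².
Resultant F = γ·h_c·A = 7.74009 × 7.23504 × 3.6487 = 204.327 kN.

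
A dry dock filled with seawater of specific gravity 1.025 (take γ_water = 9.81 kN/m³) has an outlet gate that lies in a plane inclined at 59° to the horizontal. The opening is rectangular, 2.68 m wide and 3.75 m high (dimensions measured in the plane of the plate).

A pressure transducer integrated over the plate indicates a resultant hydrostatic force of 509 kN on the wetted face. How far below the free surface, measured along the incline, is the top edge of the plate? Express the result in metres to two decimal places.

γ = 1.025 × 9.81 = 10.05525 kN/m³.
A = 2.68 × 3.75 = 10.05 m².
From F = γ·h_c·A, the centroid depth is h_c = 509/(10.05525 × 10.05) = 5.03685 m.
Let θ = 59° be the plate's angle to the horizontal; measure y along the incline from where the plane meets the free surface. Vertical depth h = y·sinθ with sinθ = 0.857167.
Along the incline, y_c = h_c/sinθ = 5.03685/0.857167 = 5.87616 m.
The centroid lies 3.75/2 = 1.875 m below the top edge, so the top edge sits at y_top = 5.87616 − 1.875 = 4.00116 m along the incline.

y_top ≈ 4.00 m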